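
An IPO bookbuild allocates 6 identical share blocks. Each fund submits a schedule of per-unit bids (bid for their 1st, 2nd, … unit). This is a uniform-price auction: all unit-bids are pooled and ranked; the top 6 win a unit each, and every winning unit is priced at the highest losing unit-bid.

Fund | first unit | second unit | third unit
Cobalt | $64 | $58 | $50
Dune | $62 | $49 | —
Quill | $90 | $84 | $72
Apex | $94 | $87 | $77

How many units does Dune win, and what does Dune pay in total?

Pooled unit-bids ranked (top 6): 94 (Apex-1), 90 (Quill-1), 87 (Apex-2), 84 (Quill-2), 77 (Apex-3), 72 (Quill-3)
Highest rejected unit-bid = $64.
Dune wins 0 unit(s) at $64 each.

Dune: 0 units, pays $0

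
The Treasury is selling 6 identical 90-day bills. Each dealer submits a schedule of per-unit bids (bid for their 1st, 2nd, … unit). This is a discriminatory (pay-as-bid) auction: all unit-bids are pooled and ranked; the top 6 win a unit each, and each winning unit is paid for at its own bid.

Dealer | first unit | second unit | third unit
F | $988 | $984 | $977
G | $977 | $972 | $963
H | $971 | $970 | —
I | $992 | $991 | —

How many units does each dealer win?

Merging the schedules and taking the best 6: 992 (I-1), 991 (I-2), 988 (F-1), 984 (F-2), 977 (F-3), 977 (G-1)
Next rejected bid: $972 (not a price — pay-as-bid).
Allocation: F 3, G 1, I 2.

F 3, G 1, I 2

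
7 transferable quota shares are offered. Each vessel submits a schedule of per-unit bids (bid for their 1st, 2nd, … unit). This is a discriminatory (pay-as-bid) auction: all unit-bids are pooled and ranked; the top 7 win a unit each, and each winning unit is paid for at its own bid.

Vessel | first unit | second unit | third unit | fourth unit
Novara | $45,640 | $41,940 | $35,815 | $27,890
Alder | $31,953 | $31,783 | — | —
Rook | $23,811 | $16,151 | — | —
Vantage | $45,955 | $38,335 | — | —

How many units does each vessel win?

Alder 2, Novara 3, Vantage 2

All unit-bids, highest first — top 7: 45,955 (Vantage-1), 45,640 (Novara-1), 41,940 (Novara-2), 38,335 (Vantage-2), 35,815 (Novara-3), 31,953 (Alder-1), 31,783 (Alder-2)
Next rejected bid: $27,890 (not a price — pay-as-bid).
Allocation: Alder 2, Novara 3, Vantage 2.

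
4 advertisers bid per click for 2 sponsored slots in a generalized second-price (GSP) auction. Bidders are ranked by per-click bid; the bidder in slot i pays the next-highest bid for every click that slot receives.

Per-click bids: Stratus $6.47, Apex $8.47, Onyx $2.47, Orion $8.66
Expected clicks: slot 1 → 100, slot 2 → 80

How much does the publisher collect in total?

Ranked by bid: $8.66 (Orion) > $8.47 (Apex) > $6.47 (Stratus) > …
Slot 1: Orion pays $8.47 × 100 = $847.00
Slot 2: Apex pays $6.47 × 80 = $517.60
Total = $1364.60

Total revenue: $1364.60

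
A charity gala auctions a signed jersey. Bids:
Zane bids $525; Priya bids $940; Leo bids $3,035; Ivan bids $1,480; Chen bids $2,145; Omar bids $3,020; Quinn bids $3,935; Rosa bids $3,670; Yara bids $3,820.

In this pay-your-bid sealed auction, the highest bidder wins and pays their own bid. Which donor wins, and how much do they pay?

Bids in order: 3,935 (Quinn) > 3,820 (Yara) > 3,670 (Rosa) > 3,035 (Leo) > 3,020 (Omar) > 2,145 (Chen) > …
First-price: Quinn pays what they bid, $3,935.

Quinn pays $3,935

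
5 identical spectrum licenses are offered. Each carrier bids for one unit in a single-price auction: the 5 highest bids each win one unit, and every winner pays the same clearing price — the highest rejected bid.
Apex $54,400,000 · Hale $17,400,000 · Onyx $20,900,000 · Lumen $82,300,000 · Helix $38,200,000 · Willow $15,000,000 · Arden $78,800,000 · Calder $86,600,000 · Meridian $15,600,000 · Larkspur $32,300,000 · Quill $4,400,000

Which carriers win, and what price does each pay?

Bids ranked high→low: 86,600,000 (Calder), 82,300,000 (Lumen), 78,800,000 (Arden), 54,400,000 (Apex), 38,200,000 (Helix), 32,300,000 (Larkspur), 20,900,000 (Onyx), …
Top 5: Calder, Lumen, Arden, Apex, Helix.
Clearing price = highest rejected bid = $32,300,000.

Calder, Lumen, Arden, Apex, Helix; each pays $32,300,000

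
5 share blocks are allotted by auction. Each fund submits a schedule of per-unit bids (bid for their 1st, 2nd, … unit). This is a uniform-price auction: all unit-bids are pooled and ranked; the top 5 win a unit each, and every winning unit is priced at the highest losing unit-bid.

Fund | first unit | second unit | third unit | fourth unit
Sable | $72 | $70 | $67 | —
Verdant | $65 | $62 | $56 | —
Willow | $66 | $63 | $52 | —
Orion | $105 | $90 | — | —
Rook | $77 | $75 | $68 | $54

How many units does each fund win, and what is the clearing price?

Orion 2, Rook 2, Sable 1; clearing price $70

Pooled unit-bids ranked (top 5): 105 (Orion-1), 90 (Orion-2), 77 (Rook-1), 75 (Rook-2), 72 (Sable-1)
First bid not allocated: $70.
Allocation: Orion 2, Rook 2, Sable 1.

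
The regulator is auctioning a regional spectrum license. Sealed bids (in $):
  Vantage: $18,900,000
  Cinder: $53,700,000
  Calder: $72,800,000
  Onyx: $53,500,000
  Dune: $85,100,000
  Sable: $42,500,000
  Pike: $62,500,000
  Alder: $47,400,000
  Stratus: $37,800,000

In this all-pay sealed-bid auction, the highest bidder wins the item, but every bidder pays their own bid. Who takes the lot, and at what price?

Dune pays $85,100,000

Sorting bids: 85,100,000 (Dune) > 72,800,000 (Calder) > 62,500,000 (Pike) > 53,700,000 (Cinder) > 53,500,000 (Onyx) > 47,400,000 (Alder) > …
Dune wins with the top bid; all bids are sunk regardless.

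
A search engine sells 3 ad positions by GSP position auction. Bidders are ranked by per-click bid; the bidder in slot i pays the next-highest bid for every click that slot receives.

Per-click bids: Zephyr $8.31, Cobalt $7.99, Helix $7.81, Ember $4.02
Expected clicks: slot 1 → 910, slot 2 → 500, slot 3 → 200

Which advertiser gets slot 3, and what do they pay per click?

Helix; $4.02 per click

Sorting advertisers: $8.31 (Zephyr) > $7.99 (Cobalt) > $7.81 (Helix) > $4.02 (Ember)
Slot 3 goes to the third-ranked bidder, Helix, who pays the next bid down: $4.02/click.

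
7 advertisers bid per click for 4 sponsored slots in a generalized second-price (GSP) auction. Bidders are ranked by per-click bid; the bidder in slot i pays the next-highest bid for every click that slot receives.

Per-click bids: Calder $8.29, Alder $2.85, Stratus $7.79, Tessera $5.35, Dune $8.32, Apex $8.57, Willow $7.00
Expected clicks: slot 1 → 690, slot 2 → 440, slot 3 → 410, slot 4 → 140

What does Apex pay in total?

Apex pays $5740.80

Sorting advertisers: $8.57 (Apex) > $8.32 (Dune) > $8.29 (Calder) > $7.79 (Stratus) > $7.00 (Willow) > …
Apex holds slot 1 → pays next bid $8.32 × 690 clicks = $5740.80.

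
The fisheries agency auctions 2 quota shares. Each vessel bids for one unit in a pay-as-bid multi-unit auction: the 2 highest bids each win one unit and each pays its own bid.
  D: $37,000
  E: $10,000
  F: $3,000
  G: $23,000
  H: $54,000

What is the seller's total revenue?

Total revenue: $91,000

Bids ranked high→low: 54,000 (H), 37,000 (D), 23,000 (G), 10,000 (E), …
Top 2: H, D.
Total revenue = 54,000 + 37,000 = $91,000.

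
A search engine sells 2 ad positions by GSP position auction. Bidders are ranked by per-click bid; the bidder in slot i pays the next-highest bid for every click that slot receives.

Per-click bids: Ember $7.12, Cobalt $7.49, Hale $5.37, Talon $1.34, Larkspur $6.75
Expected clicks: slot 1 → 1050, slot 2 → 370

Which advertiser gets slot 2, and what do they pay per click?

Ranked by bid: $7.49 (Cobalt) > $7.12 (Ember) > $6.75 (Larkspur) > …
Slot 2 goes to the second-ranked bidder, Ember, who pays the next bid down: $6.75/click.

Ember; $6.75 per click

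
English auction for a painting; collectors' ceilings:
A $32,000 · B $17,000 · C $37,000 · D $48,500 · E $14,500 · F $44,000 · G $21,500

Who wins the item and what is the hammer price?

D wins at $44,000

Rule: the price rises until one bidder remains; the winner pays the price at which the last rival dropped out.
Sorting limits: 48,500 (D) > 44,000 (F) > 37,000 (C) > 32,000 (A) > 21,500 (G) > 17,000 (B) > …
F is the last rival to drop out, at $44,000; D remains and wins at that price.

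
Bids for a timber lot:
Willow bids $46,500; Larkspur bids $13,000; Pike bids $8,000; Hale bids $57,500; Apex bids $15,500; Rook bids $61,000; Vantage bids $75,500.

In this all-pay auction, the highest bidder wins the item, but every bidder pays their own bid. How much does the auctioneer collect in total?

Total revenue: $277,000

Rule: the highest bidder wins the item, but every bidder pays their own bid.
Sorting bids: 75,500 (Vantage) > 61,000 (Rook) > 57,500 (Hale) > 46,500 (Willow) > 15,500 (Apex) > 13,000 (Larkspur) > …
Every bidder forfeits their bid regardless of winning.
Revenue = 46,500 + 13,000 + 8,000 + 57,500 + 15,500 + 61,000 + 75,500 = $277,000.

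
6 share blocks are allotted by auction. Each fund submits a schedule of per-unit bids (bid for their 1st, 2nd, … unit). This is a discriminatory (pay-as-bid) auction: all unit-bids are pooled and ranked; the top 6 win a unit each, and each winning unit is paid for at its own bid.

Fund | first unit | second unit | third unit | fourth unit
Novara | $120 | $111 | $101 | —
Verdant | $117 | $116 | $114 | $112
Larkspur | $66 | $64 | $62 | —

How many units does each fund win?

Novara 2, Verdant 4

Merging the schedules and taking the best 6: 120 (Novara-1), 117 (Verdant-1), 116 (Verdant-2), 114 (Verdant-3), 112 (Verdant-4), 111 (Novara-2)
Next rejected bid: $101 (not a price — pay-as-bid).
Allocation: Novara 2, Verdant 4.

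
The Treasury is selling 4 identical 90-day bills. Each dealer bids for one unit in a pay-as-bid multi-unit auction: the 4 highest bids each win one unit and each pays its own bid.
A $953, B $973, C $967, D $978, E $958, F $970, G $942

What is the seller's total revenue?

Total revenue: $3,888

Ordering the bids: 978 (D), 973 (B), 970 (F), 967 (C), 958 (E), 953 (A), …
The 4 highest are D, B, F, C.
Total revenue = 978 + 973 + 970 + 967 = $3,888.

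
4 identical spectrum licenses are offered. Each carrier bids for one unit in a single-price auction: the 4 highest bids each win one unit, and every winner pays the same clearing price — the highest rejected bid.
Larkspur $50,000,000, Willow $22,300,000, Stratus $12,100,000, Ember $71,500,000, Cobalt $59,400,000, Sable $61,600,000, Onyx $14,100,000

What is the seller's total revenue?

Total revenue: $89,200,000

Ordering the bids: 71,500,000 (Ember), 61,600,000 (Sable), 59,400,000 (Cobalt), 50,000,000 (Larkspur), 22,300,000 (Willow), 14,100,000 (Onyx), …
Winners (4 units): Ember, Sable, Cobalt, Larkspur.
First losing bid is Willow's $22,300,000, which sets the uniform price.
Total revenue = 4 × $22,300,000 = $89,200,000.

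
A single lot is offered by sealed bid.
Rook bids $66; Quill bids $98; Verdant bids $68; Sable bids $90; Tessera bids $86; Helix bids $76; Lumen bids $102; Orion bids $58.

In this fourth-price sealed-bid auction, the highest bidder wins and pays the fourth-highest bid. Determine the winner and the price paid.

Bids in order: 102 (Lumen) > 98 (Quill) > 90 (Sable) > 86 (Tessera) > 76 (Helix) > 68 (Verdant) > …
Lumen is highest; pays the fourth-highest bid, $86.

Lumen pays $86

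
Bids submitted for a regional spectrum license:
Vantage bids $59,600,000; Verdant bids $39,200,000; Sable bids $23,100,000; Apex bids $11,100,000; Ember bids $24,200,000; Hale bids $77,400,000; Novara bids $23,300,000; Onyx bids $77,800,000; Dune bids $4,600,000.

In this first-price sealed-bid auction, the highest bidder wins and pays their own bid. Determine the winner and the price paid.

Onyx pays $77,800,000

Rule: the highest bidder wins and pays their own bid.
Sorting bids: 77,800,000 (Onyx) > 77,400,000 (Hale) > 59,600,000 (Vantage) > 39,200,000 (Verdant) > 24,200,000 (Ember) > 23,300,000 (Novara) > …
Onyx is highest → pays own bid, $77,800,000.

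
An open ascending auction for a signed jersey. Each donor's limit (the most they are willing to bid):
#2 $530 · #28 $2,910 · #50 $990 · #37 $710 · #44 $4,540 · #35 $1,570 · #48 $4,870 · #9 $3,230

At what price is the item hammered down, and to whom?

Limits in order: 4,870 (#48) > 4,540 (#44) > 3,230 (#9) > 2,910 (#28) > 1,570 (#35) > 990 (#50) > …
Bidding ends when #44 exits at $4,540; #48 takes it.

#48 wins at $4,540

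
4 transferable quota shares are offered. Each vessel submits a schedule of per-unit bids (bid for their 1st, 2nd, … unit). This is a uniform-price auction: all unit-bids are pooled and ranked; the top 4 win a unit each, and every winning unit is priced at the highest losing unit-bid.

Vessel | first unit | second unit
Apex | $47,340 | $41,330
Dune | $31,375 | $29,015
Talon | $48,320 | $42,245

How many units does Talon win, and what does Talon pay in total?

Talon: 2 units, pays $62,750

Merging the schedules and taking the best 4: 48,320 (Talon-1), 47,340 (Apex-1), 42,245 (Talon-2), 41,330 (Apex-2)
Highest rejected unit-bid = $31,375.
Talon wins 2 unit(s) at $31,375 each.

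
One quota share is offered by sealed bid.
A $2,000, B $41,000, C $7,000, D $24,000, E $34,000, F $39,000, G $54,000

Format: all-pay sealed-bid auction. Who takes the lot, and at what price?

G pays $54,000

Bids ranked: 54,000 (G) > 41,000 (B) > 39,000 (F) > 34,000 (E) > 24,000 (D) > 7,000 (C) > …
G wins with the top bid; all bids are sunk regardless.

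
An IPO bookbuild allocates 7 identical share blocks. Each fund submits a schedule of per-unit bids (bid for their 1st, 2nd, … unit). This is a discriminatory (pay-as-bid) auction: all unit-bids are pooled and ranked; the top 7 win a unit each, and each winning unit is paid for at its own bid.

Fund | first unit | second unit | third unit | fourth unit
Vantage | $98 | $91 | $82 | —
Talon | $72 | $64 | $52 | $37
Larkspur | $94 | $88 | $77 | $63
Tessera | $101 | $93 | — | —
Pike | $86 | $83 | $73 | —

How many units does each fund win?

All unit-bids, highest first — top 7: 101 (Tessera-1), 98 (Vantage-1), 94 (Larkspur-1), 93 (Tessera-2), 91 (Vantage-2), 88 (Larkspur-2), 86 (Pike-1)
Next rejected bid: $83 (not a price — pay-as-bid).
Allocation: Larkspur 2, Pike 1, Tessera 2, Vantage 2.

Larkspur 2, Pike 1, Tessera 2, Vantage 2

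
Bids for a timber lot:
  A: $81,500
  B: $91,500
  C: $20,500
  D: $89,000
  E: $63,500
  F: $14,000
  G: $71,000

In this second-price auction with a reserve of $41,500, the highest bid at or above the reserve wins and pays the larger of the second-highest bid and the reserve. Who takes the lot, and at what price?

Bids in order: 91,500 (B) > 89,000 (D) > 81,500 (A) > 71,000 (G) > 63,500 (E) > 20,500 (C) > …
Highest eligible bid: B at $91,500.
max(second-highest $89,000, reserve $41,500) = $89,000; the reserve does not bind.

B pays $89,000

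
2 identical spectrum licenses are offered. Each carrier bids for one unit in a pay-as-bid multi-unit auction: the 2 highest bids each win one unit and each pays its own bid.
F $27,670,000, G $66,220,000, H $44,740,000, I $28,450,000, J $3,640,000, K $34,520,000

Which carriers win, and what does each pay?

Bids ranked high→low: 66,220,000 (G), 44,740,000 (H), 34,520,000 (K), 28,450,000 (I), …
The 2 highest are G, H.
Each winner pays its own bid: G $66,220,000, H $44,740,000.

G $66,220,000, H $44,740,000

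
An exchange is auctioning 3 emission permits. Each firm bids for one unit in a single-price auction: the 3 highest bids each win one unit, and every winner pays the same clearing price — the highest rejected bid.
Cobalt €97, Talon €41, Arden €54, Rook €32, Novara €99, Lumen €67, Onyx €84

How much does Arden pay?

Sorting: 99 (Novara), 97 (Cobalt), 84 (Onyx), 67 (Lumen), 54 (Arden), …
Winners (3 units): Novara, Cobalt, Onyx.
Highest unsuccessful bid: €67 → clearing price.
Arden does not win → pays €0.

Arden pays €0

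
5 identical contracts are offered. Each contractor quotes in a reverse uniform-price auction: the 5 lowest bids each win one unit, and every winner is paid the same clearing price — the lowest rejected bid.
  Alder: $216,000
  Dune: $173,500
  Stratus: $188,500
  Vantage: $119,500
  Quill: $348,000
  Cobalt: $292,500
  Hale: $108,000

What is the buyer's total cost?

Total cost: $1,462,500

Bids ranked low→high: 108,000 (Hale), 119,500 (Vantage), 173,500 (Dune), 188,500 (Stratus), 216,000 (Alder), 292,500 (Cobalt), 348,000 (Quill)
The 5 lowest are Hale, Vantage, Dune, Stratus, Alder.
First losing bid is Cobalt's $292,500, which sets the uniform price.
Total cost = 5 × $292,500 = $1,462,500.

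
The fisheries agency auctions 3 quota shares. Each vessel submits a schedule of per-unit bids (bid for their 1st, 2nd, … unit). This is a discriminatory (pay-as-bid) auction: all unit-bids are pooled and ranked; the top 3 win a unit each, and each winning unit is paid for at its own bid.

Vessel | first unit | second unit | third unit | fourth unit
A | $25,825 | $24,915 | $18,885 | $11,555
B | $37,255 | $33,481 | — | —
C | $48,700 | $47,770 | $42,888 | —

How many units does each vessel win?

All unit-bids, highest first — top 3: 48,700 (C-1), 47,770 (C-2), 42,888 (C-3)
Next rejected bid: $37,255 (not a price — pay-as-bid).
Allocation: C 3.

C 3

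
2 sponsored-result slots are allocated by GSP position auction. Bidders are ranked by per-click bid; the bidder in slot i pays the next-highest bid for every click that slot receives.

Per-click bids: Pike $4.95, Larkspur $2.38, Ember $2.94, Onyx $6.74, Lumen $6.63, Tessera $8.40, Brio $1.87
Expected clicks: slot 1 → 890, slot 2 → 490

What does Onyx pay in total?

Onyx pays $3248.70

Per-click bids in order: $8.40 (Tessera) > $6.74 (Onyx) > $6.63 (Lumen) > …
Onyx holds slot 2 → pays next bid $6.63 × 490 clicks = $3248.70.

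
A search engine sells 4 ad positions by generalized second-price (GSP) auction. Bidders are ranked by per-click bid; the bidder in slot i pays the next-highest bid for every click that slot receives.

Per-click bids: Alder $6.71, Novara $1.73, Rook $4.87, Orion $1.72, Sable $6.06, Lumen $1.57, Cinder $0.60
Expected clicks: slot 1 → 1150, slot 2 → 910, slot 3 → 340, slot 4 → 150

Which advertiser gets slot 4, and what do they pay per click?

Ranked by bid: $6.71 (Alder) > $6.06 (Sable) > $4.87 (Rook) > $1.73 (Novara) > $1.72 (Orion) > …
Slot 4 goes to the fourth-ranked bidder, Novara, who pays the next bid down: $1.72/click.

Novara; $1.72 per click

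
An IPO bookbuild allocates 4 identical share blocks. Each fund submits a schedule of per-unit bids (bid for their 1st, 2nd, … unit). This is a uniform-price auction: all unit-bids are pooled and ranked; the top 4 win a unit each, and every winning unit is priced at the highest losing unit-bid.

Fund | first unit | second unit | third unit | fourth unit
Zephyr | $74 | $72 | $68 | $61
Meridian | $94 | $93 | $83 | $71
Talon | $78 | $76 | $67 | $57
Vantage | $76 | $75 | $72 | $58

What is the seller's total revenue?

Merging the schedules and taking the best 4: 94 (Meridian-1), 93 (Meridian-2), 83 (Meridian-3), 78 (Talon-1)
Highest rejected unit-bid = $76.
Allocation: Meridian 3, Talon 1. Every unit priced at $76.
Revenue = 4 × 76 = $304.

Total revenue: $304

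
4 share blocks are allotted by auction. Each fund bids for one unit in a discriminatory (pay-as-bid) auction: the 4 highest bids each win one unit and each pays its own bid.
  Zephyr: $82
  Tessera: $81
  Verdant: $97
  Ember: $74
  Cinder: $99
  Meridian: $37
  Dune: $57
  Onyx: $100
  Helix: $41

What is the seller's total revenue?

Total revenue: $378

Ordering the bids: 100 (Onyx), 99 (Cinder), 97 (Verdant), 82 (Zephyr), 81 (Tessera), 74 (Ember), …
Winners (4 units): Onyx, Cinder, Verdant, Zephyr.
Total revenue = 100 + 99 + 97 + 82 = $378.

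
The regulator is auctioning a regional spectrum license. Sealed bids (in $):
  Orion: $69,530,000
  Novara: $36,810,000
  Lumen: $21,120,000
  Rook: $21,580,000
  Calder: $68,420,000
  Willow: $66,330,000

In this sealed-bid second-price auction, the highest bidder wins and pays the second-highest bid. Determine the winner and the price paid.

Sealed-bid second-price auction: the highest bidder wins and pays the second-highest bid.
Sorting bids: 69,530,000 (Orion) > 68,420,000 (Calder) > 66,330,000 (Willow) > 36,810,000 (Novara) > 21,580,000 (Rook) > 21,120,000 (Lumen)
Second-price: Orion pays Calder's bid of $68,420,000.

Orion pays $68,420,000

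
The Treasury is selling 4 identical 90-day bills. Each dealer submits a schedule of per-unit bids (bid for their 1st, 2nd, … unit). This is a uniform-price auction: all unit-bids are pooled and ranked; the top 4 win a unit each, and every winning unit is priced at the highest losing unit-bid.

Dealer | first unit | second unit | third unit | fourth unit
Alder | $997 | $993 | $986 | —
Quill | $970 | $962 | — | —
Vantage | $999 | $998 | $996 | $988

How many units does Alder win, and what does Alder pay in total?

All unit-bids, highest first — top 4: 999 (Vantage-1), 998 (Vantage-2), 997 (Alder-1), 996 (Vantage-3)
The (k+1)-th unit-bid is $993.
Alder wins 1 unit(s) at $993 each.

Alder: 1 unit, pays $993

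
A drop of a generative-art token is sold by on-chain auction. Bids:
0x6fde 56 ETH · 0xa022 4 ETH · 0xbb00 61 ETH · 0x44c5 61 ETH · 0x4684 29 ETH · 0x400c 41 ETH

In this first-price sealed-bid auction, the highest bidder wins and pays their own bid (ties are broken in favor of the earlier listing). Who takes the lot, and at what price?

Bids in order: 61 (0xbb00) > 61 (0x44c5) > 56 (0x6fde) > 41 (0x400c) > 29 (0x4684) > 4 (0xa022)
Tie at 61 ETH → 0xbb00 wins by tie-break.
0xbb00 has the highest bid and pays exactly that: 61 ETH.

0xbb00 pays 61 ETH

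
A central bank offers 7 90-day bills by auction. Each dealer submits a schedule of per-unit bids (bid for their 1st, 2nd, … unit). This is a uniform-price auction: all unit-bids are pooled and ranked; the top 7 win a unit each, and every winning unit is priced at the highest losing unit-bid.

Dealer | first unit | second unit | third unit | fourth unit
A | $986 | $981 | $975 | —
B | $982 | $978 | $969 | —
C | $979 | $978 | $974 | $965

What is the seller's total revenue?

Total revenue: $6,818

Merging the schedules and taking the best 7: 986 (A-1), 982 (B-1), 981 (A-2), 979 (C-1), 978 (B-2), 978 (C-2), 975 (A-3)
First bid not allocated: $974.
Allocation: A 3, B 2, C 2. Every unit priced at $974.
Revenue = 7 × 974 = $6,818.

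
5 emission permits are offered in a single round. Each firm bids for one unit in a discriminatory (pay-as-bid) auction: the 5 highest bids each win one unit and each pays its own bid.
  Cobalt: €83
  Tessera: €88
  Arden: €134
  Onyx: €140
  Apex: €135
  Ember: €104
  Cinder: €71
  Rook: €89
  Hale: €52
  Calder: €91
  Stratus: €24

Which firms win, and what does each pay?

Onyx €140, Apex €135, Arden €134, Ember €104, Calder €91

Bids ranked high→low: 140 (Onyx), 135 (Apex), 134 (Arden), 104 (Ember), 91 (Calder), 89 (Rook), 88 (Tessera), …
Top 5: Onyx, Apex, Arden, Ember, Calder.
Each winner pays its own bid: Onyx €140, Apex €135, Arden €134, Ember €104, Calder €91.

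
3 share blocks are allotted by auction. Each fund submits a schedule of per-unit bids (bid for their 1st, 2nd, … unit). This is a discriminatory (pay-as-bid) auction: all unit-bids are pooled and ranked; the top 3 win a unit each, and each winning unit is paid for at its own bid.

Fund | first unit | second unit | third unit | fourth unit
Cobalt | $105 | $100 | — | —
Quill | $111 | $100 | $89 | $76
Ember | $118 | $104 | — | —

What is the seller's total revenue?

Total revenue: $334

Pooled unit-bids ranked (top 3): 118 (Ember-1), 111 (Quill-1), 105 (Cobalt-1)
Next rejected bid: $104 (not a price — pay-as-bid).
Each winning unit pays its own bid.
Revenue = 118 + 111 + 105 = $334.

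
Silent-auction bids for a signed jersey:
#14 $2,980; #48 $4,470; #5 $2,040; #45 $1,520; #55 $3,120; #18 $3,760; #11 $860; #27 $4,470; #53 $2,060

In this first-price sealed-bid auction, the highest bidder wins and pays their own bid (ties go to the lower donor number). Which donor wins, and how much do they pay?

#27 pays $4,470

Sorting bids: 4,470 (#27) > 4,470 (#48) > 3,760 (#18) > 3,120 (#55) > 2,980 (#14) > 2,060 (#53) > …
#27 and #48 tie at $4,470; tie-break gives it to #27.
First-price: #27 pays what they bid, $4,470.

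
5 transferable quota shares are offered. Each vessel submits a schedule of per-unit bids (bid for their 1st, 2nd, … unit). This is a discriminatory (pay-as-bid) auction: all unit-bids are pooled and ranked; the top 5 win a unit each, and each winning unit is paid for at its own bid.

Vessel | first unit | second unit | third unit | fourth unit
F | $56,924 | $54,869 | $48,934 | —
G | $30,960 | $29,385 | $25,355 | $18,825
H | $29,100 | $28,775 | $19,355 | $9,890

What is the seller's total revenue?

Total revenue: $221,072

Pooled unit-bids ranked (top 5): 56,924 (F-1), 54,869 (F-2), 48,934 (F-3), 30,960 (G-1), 29,385 (G-2)
Next rejected bid: $29,100 (not a price — pay-as-bid).
Each winning unit pays its own bid.
Revenue = 56,924 + 54,869 + 48,934 + 30,960 + 29,385 = $221,072.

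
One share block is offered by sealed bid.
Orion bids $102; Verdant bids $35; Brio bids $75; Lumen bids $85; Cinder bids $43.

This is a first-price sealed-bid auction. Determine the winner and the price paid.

First-price sealed-bid auction: the highest bidder wins and pays their own bid.
Bids in order: 102 (Orion) > 85 (Lumen) > 75 (Brio) > 43 (Cinder) > 35 (Verdant)
Orion is highest → pays own bid, $102.

Orion pays $102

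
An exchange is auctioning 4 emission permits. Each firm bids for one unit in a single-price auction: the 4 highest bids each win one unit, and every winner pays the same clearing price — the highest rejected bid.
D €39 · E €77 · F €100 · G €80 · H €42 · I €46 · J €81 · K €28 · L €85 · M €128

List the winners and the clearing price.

Sorting: 128 (M), 100 (F), 85 (L), 81 (J), 80 (G), 77 (E), …
Top 4: M, F, L, J.
Clearing price = highest rejected bid = €80.

M, F, L, J; each pays €80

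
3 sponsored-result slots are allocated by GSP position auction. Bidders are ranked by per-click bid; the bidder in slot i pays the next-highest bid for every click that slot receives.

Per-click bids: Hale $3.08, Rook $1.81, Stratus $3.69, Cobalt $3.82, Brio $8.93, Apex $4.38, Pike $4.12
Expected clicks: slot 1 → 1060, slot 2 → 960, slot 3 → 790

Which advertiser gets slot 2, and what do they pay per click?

Apex; $4.12 per click

Ranked by bid: $8.93 (Brio) > $4.38 (Apex) > $4.12 (Pike) > $3.82 (Cobalt) > …
Slot 2 goes to the second-ranked bidder, Apex, who pays the next bid down: $4.12/click.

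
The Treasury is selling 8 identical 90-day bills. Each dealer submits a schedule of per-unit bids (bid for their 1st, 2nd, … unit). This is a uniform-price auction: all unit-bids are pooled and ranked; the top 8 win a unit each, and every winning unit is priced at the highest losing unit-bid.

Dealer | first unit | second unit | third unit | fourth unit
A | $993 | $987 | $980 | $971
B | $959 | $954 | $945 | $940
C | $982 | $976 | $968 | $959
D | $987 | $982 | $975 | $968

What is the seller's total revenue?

Total revenue: $7,768

Merging the schedules and taking the best 8: 993 (A-1), 987 (A-2), 987 (D-1), 982 (C-1), 982 (D-2), 980 (A-3), 976 (C-2), 975 (D-3)
First bid not allocated: $971.
Allocation: A 3, C 2, D 3. Every unit priced at $971.
Revenue = 8 × 971 = $7,768.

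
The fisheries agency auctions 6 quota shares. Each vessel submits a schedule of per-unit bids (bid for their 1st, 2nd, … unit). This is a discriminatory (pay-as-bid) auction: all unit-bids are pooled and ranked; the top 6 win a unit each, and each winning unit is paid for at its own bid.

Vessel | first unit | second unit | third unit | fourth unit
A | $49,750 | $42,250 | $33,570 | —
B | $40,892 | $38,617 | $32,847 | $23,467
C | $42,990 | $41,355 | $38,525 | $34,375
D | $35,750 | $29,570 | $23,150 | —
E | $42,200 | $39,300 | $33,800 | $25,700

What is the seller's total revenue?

All unit-bids, highest first — top 6: 49,750 (A-1), 42,990 (C-1), 42,250 (A-2), 42,200 (E-1), 41,355 (C-2), 40,892 (B-1)
Next rejected bid: $39,300 (not a price — pay-as-bid).
Each winning unit pays its own bid.
Revenue = 49,750 + 42,990 + 42,250 + 42,200 + 41,355 + 40,892 = $259,437.

Total revenue: $259,437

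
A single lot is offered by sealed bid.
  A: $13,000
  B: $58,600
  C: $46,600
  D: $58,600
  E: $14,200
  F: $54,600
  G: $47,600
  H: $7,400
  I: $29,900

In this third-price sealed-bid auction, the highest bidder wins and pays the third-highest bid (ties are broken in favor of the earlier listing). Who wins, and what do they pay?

B pays $54,600

Sorting bids: 58,600 (B) > 58,600 (D) > 54,600 (F) > 47,600 (G) > 46,600 (C) > 29,900 (I) > …
B and D tie at $58,600; tie-break gives it to B.
B is highest; pays the third-highest bid, $54,600.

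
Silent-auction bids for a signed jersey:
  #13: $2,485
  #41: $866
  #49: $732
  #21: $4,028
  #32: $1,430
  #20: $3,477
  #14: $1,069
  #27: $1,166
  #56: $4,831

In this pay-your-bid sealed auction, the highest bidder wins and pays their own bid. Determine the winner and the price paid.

#56 pays $4,831

Sorting bids: 4,831 (#56) > 4,028 (#21) > 3,477 (#20) > 2,485 (#13) > 1,430 (#32) > 1,166 (#27) > …
#56 is highest → pays own bid, $4,831.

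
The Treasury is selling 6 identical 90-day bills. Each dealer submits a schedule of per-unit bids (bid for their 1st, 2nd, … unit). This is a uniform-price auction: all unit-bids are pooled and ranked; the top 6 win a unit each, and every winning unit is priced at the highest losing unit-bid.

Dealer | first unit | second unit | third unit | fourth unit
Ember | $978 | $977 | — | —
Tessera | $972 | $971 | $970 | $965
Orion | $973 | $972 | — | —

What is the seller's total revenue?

Total revenue: $5,820

Merging the schedules and taking the best 6: 978 (Ember-1), 977 (Ember-2), 973 (Orion-1), 972 (Tessera-1), 972 (Orion-2), 971 (Tessera-2)
Highest rejected unit-bid = $970.
Allocation: Ember 2, Orion 2, Tessera 2. Every unit priced at $970.
Revenue = 6 × 970 = $5,820.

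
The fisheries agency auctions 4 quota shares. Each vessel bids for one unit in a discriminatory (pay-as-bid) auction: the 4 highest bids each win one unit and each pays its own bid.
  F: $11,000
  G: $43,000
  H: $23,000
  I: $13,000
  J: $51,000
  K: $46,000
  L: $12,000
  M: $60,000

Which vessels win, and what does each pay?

Sorting: 60,000 (M), 51,000 (J), 46,000 (K), 43,000 (G), 23,000 (H), 13,000 (I), …
Winners (4 units): M, J, K, G.
Each winner pays its own bid: M $60,000, J $51,000, K $46,000, G $43,000.

M $60,000, J $51,000, K $46,000, G $43,000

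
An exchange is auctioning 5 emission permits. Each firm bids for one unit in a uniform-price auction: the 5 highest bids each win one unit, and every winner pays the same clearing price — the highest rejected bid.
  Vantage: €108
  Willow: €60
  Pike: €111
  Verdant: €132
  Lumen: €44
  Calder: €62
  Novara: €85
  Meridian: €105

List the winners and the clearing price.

Verdant, Pike, Vantage, Meridian, Novara; each pays €62

Ordering the bids: 132 (Verdant), 111 (Pike), 108 (Vantage), 105 (Meridian), 85 (Novara), 62 (Calder), 60 (Willow), …
The 5 highest are Verdant, Pike, Vantage, Meridian, Novara.
First losing bid is Calder's €62, which sets the uniform price.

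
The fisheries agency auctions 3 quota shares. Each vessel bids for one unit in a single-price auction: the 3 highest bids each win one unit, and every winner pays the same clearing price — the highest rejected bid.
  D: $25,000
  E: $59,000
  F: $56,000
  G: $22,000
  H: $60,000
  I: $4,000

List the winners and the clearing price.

H, E, F; each pays $25,000

Sorting: 60,000 (H), 59,000 (E), 56,000 (F), 25,000 (D), 22,000 (G), …
The 3 highest are H, E, F.
First losing bid is D's $25,000, which sets the uniform price.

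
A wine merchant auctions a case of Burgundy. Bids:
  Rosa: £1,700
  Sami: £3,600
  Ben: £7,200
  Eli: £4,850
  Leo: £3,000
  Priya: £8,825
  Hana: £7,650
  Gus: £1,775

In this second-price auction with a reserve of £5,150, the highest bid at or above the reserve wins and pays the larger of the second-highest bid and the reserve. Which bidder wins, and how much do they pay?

Priya pays £7,650

Bids ranked: 8,825 (Priya) > 7,650 (Hana) > 7,200 (Ben) > 4,850 (Eli) > 3,600 (Sami) > 3,000 (Leo) > …
Highest eligible bid: Priya at £8,825.
Second-highest bid £7,650 exceeds the reserve £5,150 → payment £7,650.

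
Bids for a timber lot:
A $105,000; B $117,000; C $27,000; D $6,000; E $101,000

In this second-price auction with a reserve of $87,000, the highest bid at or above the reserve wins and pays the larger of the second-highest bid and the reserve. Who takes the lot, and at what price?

B pays $105,000

Second-price auction with a reserve of $87,000: the highest bid at or above the reserve wins and pays the larger of the second-highest bid and the reserve.
Sorting bids: 117,000 (B) > 105,000 (A) > 101,000 (E) > 27,000 (C) > 6,000 (D)
Highest eligible bid: B at $117,000.
max(second-highest $105,000, reserve $87,000) = $105,000; the reserve does not bind.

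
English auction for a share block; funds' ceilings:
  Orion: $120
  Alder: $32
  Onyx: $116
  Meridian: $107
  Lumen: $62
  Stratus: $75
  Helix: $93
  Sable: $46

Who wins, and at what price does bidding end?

Sorting limits: 120 (Orion) > 116 (Onyx) > 107 (Meridian) > 93 (Helix) > 75 (Stratus) > 62 (Lumen) > …
Onyx is the last rival to drop out, at $116; Orion remains and wins at that price.

Orion wins at $116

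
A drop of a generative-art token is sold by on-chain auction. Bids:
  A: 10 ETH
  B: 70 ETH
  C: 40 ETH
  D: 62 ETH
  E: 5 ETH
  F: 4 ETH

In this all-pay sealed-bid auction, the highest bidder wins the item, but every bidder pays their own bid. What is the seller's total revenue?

Rule: the highest bidder wins the item, but every bidder pays their own bid.
Bids in order: 70 (B) > 62 (D) > 40 (C) > 10 (A) > 5 (E) > 4 (F)
Every bidder forfeits their bid regardless of winning.
Revenue = 10 + 70 + 40 + 62 + 5 + 4 = 191 ETH.

Total revenue: 191 ETH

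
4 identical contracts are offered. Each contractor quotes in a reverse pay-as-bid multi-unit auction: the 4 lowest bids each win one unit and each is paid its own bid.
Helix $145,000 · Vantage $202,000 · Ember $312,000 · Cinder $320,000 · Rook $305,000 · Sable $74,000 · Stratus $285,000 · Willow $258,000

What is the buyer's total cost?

Bids ranked low→high: 74,000 (Sable), 145,000 (Helix), 202,000 (Vantage), 258,000 (Willow), 285,000 (Stratus), 305,000 (Rook), …
Winners (4 units): Sable, Helix, Vantage, Willow.
Total cost = 74,000 + 145,000 + 202,000 + 258,000 = $679,000.

Total cost: $679,000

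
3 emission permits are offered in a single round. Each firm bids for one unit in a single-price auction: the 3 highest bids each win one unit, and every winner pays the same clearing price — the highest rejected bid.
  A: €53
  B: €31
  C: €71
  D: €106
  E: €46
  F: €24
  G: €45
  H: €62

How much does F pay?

Bids ranked high→low: 106 (D), 71 (C), 62 (H), 53 (A), 46 (E), …
Top 3: D, C, H.
Clearing price = highest rejected bid = €53.
F does not win → pays €0.

F pays €0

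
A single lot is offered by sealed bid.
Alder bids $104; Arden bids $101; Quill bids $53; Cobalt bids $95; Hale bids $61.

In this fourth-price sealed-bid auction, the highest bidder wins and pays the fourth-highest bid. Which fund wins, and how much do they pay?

Bids in order: 104 (Alder) > 101 (Arden) > 95 (Cobalt) > 61 (Hale) > 53 (Quill)
Alder wins; payment is bid #4 in the ranking = $61.

Alder pays $61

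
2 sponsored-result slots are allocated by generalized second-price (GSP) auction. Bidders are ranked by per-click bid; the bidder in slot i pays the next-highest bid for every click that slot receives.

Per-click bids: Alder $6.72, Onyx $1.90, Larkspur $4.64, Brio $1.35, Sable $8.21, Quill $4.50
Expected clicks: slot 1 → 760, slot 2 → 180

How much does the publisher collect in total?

Total revenue: $5942.40

Sorting advertisers: $8.21 (Sable) > $6.72 (Alder) > $4.64 (Larkspur) > …
Slot 1: Sable pays $6.72 × 760 = $5107.20
Slot 2: Alder pays $4.64 × 180 = $835.20
Total = $5942.40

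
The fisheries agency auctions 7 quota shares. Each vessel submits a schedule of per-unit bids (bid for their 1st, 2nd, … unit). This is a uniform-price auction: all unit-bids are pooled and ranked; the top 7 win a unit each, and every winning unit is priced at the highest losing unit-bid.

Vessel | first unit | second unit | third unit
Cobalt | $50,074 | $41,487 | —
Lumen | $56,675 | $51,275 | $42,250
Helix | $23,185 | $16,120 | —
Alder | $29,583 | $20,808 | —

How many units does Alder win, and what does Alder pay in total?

Pooled unit-bids ranked (top 7): 56,675 (Lumen-1), 51,275 (Lumen-2), 50,074 (Cobalt-1), 42,250 (Lumen-3), 41,487 (Cobalt-2), 29,583 (Alder-1), 23,185 (Helix-1)
First bid not allocated: $20,808.
Alder wins 1 unit(s) at $20,808 each.

Alder: 1 unit, pays $20,808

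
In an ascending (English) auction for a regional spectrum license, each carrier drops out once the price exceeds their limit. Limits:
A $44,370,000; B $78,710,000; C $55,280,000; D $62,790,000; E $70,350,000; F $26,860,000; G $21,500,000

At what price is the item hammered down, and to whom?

Open ascending-bid auction: the price rises until one bidder remains; the winner pays the price at which the last rival dropped out.
Limits ranked: 78,710,000 (B) > 70,350,000 (E) > 62,790,000 (D) > 55,280,000 (C) > 44,370,000 (A) > 26,860,000 (F) > …
Bidding ends when E exits at $70,350,000; B takes it.

B wins at $70,350,000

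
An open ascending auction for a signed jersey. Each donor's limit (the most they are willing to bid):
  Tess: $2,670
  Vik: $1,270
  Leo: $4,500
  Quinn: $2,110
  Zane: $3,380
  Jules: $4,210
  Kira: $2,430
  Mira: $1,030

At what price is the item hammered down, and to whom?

Limits in order: 4,500 (Leo) > 4,210 (Jules) > 3,380 (Zane) > 2,670 (Tess) > 2,430 (Kira) > 2,110 (Quinn) > …
Bidding ends when Jules exits at $4,210; Leo takes it.

Leo wins at $4,210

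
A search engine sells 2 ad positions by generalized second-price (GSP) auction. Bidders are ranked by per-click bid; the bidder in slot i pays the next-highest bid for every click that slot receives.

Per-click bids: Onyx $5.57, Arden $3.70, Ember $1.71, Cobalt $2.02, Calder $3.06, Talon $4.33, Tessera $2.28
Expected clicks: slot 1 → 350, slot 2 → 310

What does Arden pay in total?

Arden pays $0.00

Sorting advertisers: $5.57 (Onyx) > $4.33 (Talon) > $3.70 (Arden) > …
Arden ranks below slot 2 → no slot, pays nothing.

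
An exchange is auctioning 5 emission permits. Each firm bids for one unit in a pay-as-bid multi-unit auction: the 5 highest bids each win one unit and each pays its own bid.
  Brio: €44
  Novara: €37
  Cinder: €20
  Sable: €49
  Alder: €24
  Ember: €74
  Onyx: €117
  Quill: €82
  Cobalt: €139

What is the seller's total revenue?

Bids ranked high→low: 139 (Cobalt), 117 (Onyx), 82 (Quill), 74 (Ember), 49 (Sable), 44 (Brio), 37 (Novara), …
The 5 highest are Cobalt, Onyx, Quill, Ember, Sable.
Total revenue = 139 + 117 + 82 + 74 + 49 = €461.

Total revenue: €461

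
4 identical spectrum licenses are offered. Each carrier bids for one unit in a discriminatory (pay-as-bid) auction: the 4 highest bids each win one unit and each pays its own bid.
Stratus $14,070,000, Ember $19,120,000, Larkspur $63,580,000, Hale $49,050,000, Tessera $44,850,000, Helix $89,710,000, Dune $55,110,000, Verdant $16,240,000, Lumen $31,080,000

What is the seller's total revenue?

Total revenue: $257,450,000

Sorting: 89,710,000 (Helix), 63,580,000 (Larkspur), 55,110,000 (Dune), 49,050,000 (Hale), 44,850,000 (Tessera), 31,080,000 (Lumen), …
Winners (4 units): Helix, Larkspur, Dune, Hale.
Total revenue = 89,710,000 + 63,580,000 + 55,110,000 + 49,050,000 = $257,450,000.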